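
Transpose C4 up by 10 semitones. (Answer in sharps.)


Reasoning:
C4: chromatic position 0 in octave 4 → absolute = 4×12 + 0 = 48
Transpose up 10: 48 + 10 = 58
58 = 4×12 + 10 → A# in octave 4
Result = A#4


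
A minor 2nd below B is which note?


Working:
A 2nd spans 2 letter names, so from B we land on A
A minor 2nd = 1 semitone below B
Spell A at that pitch: A#
= A#


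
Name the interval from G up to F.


Letter names: G → F spans 7 letter names → a 7th
Semitones: G → F = 10 half-steps
A 7th of 10 semitones is a minor 7th
= minor 7th


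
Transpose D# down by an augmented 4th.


Working:
augmented 4th: 4 letter names, 6 semitones
Letter: D - 3 → A
Pitch: D# - 6 semitones, spelled as an A → A
= A


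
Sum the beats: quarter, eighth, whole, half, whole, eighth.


Step by step:
Beat values:
  quarter = 1 beat
  eighth = 0.5 beats
  whole = 4 beats
  half = 2 beats
  whole = 4 beats
  eighth = 0.5 beats
Sum = 1 + 0.5 + 4 + 2 + 4 + 0.5
= 12 beats


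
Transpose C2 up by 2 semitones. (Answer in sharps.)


Let's work it out.
C2: chromatic position 0 in octave 2 → absolute = 2×12 + 0 = 24
Transpose up 2: 24 + 2 = 26
26 = 2×12 + 2 → D in octave 2
Result = D2


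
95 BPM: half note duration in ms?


One quarter-note beat = 60000 / BPM = 60000 / 95 ms
Half note = 2 × quarter note
Duration = 2 × 60000 / 95 = 120000 / 95
= 1263.2 ms


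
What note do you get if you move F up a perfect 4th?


Solution.
perfect 4th: 4 letter names, 5 semitones
Letter: F + 3 → B
Pitch: F + 5 semitones, spelled as a B → Bb
= Bb


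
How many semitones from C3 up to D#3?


Let's work it out.
Absolute semitone position = octave×12 + chromatic position
C3: 3×12 + 0 = 36
D#3: 3×12 + 3 = 39
Difference = 39 - 36 = 3
= 3 semitones


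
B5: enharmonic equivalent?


Reasoning:
Enharmonic notes sound the same pitch but are spelled with different letter names
B and A## name the same pitch class
= A##5


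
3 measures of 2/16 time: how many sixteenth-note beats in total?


Solution.
Time signature 2/16: the bottom number 16 means the sixteenth note gets one count
The top number 2 means 2 sixteenth-note beats per measure
Total = 2 × 3 measures
= 6 sixteenth-note beats


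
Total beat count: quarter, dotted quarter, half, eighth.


Step by step:
Beat values:
  quarter = 1 beat
  dotted quarter = 1.5 beats
  half = 2 beats
  eighth = 0.5 beats
Sum = 1 + 1.5 + 2 + 0.5
= 5 beats


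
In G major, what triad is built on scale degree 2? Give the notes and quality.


G major scale: G A B C D E F#
Diatonic triad on degree 2 stacks scale notes 2, 4, 6: A C E
A→C = 3 semitones; A→E = 7 semitones → minor triad
= A C E (minor)


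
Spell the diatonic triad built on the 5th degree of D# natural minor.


Let's work it out.
D# natural minor scale: D# E# F# G# A# B C#
Diatonic triad on degree 5 stacks scale notes 5, 7, 2: A# C# E#
A#→C# = 3 semitones; A#→E# = 7 semitones → minor triad
= A# C# E# (minor)


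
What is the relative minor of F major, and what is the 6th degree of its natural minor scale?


The relative minor shares the major's key signature and starts on its 6th degree
6th degree = a major 6th above the tonic; a major 6th above F is D
→ relative minor of F major is D minor
D natural minor scale: D E F G A Bb C
= D minor; 6th degree = Bb


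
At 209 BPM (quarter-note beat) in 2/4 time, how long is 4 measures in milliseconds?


Reasoning:
Quarter-note beat duration = 60000 / 209 ms
Beats per measure (2/4) = 2
One measure = 2 × 60000 / 209 = 120000 / 209 ms
4 measures = 4 × 120000 / 209 = 480000 / 209
= 2296.7 ms


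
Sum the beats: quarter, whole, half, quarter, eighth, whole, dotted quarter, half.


Beat values:
  quarter = 1 beat
  whole = 4 beats
  half = 2 beats
  quarter = 1 beat
  eighth = 0.5 beats
  whole = 4 beats
  dotted quarter = 1.5 beats
  half = 2 beats
Sum = 1 + 4 + 2 + 1 + 0.5 + 4 + 1.5 + 2
= 16 beats


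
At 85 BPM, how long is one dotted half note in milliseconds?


Reasoning:
One quarter-note beat = 60000 / BPM = 60000 / 85 ms
Dotted half note = 3 × quarter note
Duration = 3 × 60000 / 85 = 180000 / 85
= 2117.6 ms


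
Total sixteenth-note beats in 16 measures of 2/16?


Time signature 2/16: the bottom number 16 means the sixteenth note gets one count
The top number 2 means 2 sixteenth-note beats per measure
Total = 2 × 16 measures
= 32 sixteenth-note beats


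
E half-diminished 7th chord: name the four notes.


Working:
Half-diminished 7th chord = root + minor 3rd + diminished 5th + minor 7th
Seventh chords stack in thirds, so the letter names are E-G-B-D
Root: E
Minor 3rd above E: G
Diminished 5th above E: Bb
Minor 7th above E: D
Chord = E G Bb D


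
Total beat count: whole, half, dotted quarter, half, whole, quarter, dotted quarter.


Solution.
Beat values:
  whole = 4 beats
  half = 2 beats
  dotted quarter = 1.5 beats
  half = 2 beats
  whole = 4 beats
  quarter = 1 beat
  dotted quarter = 1.5 beats
Sum = 4 + 2 + 1.5 + 2 + 4 + 1 + 1.5
= 16 beats


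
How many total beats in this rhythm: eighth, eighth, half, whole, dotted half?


Beat values:
  eighth = 0.5 beats
  eighth = 0.5 beats
  half = 2 beats
  whole = 4 beats
  dotted half = 3 beats
Sum = 0.5 + 0.5 + 2 + 4 + 3
= 10 beats


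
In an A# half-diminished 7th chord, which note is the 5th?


Step by step:
Half-diminished 7th chord = root + minor 3rd + diminished 5th + minor 7th
Seventh chords stack in thirds, so the letter names are A-C-E-G
Root: A#
Minor 3rd above A#: C#
Diminished 5th above A#: E
Minor 7th above A#: G#
The 5th = E


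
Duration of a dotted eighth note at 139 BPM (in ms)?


Let's work it out.
One quarter-note beat = 60000 / BPM = 60000 / 139 ms
Dotted eighth note = 3/4 × quarter note
Duration = 3/4 × 60000 / 139 = 45000 / 139
= 323.7 ms


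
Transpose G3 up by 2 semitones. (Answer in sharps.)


Solution.
G3: chromatic position 7 in octave 3 → absolute = 3×12 + 7 = 43
Transpose up 2: 43 + 2 = 45
45 = 3×12 + 9 → A in octave 3
Result = A3


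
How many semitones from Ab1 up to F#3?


Let's work it out.
Absolute semitone position = octave×12 + chromatic position
Ab1: 1×12 + 8 = 20
F#3: 3×12 + 6 = 42
Difference = 42 - 20 = 22
= 22 semitones


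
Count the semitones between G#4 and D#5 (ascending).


Absolute semitone position = octave×12 + chromatic position
G#4: 4×12 + 8 = 56
D#5: 5×12 + 3 = 63
Difference = 63 - 56 = 7
= 7 semitones


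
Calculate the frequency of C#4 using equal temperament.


Working:
f = 440 × 2^(n/12) where n = semitones from A4
C#4: -8 semitones from A4
f = 440 × 2^(-8/12)
f = 277.18 Hz


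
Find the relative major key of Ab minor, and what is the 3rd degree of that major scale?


Working:
The relative major shares the key signature and is a minor 3rd above the minor tonic
A minor 3rd above Ab is Cb
→ relative major of Ab minor is Cb major
Cb major scale: Cb Db Eb Fb Gb Ab Bb
= Cb major; 3rd degree = Eb


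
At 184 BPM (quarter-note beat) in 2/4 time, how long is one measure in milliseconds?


Solution.
Quarter-note beat duration = 60000 / 184 ms
Beats per measure (2/4) = 2
One measure = 2 × 60000 / 184 = 120000 / 184 ms
= 652.2 ms


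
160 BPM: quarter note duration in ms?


Solution.
One quarter-note beat = 60000 / BPM = 60000 / 160 ms
Duration = 60000 / 160
= 375.0 ms


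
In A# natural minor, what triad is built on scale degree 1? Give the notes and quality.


Solution.
A# natural minor scale: A# B# C# D# E# F# G#
Diatonic triad on degree 1 stacks scale notes 1, 3, 5: A# C# E#
A#→C# = 3 semitones; A#→E# = 7 semitones → minor triad
= A# C# E# (minor)


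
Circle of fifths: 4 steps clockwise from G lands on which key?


Working:
Each clockwise step on the circle of fifths moves up a perfect 5th
From G: G → D → A → E → B
= B


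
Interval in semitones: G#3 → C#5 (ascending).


Let's work it out.
Absolute semitone position = octave×12 + chromatic position
G#3: 3×12 + 8 = 44
C#5: 5×12 + 1 = 61
Difference = 61 - 44 = 17
= 17 semitones


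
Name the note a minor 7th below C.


Step by step:
A 7th spans 7 letter names, so from C we land on D
A minor 7th = 10 semitones below C
Spell D at that pitch: D
= D


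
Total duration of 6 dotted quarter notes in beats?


Step by step:
Base quarter note = 1 beat
Dot 1 adds half the previous value: +1/2
One dotted quarter = 1 + 1/2 = 3/2
6 of them = 6 × 3/2 = 9
= 9 beats


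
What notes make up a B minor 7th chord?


Minor 7th chord = root + minor 3rd + perfect 5th + minor 7th
Seventh chords stack in thirds, so the letter names are B-D-F-A
Root: B
Minor 3rd above B: D
Perfect 5th above B: F#
Minor 7th above B: A
Chord = B D F# A


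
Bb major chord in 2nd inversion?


Reasoning:
Root position: Bb D F
2nd inversion: move root and 3rd up an octave
Bass note: F
Notes (bottom to top) = F Bb D


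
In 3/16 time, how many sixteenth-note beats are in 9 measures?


Working:
Time signature 3/16: the bottom number 16 means the sixteenth note gets one count
The top number 3 means 3 sixteenth-note beats per measure
Total = 3 × 9 measures
= 27 sixteenth-note beats


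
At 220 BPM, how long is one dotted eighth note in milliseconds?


Step by step:
One quarter-note beat = 60000 / BPM = 60000 / 220 ms
Dotted eighth note = 3/4 × quarter note
Duration = 3/4 × 60000 / 220 = 45000 / 220
= 204.5 ms


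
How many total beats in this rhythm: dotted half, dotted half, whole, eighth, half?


Step by step:
Beat values:
  dotted half = 3 beats
  dotted half = 3 beats
  whole = 4 beats
  eighth = 0.5 beats
  half = 2 beats
Sum = 3 + 3 + 4 + 0.5 + 2
= 12.5 beats


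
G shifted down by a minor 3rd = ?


Let's work it out.
minor 3rd: 3 letter names, 3 semitones
Letter: G - 2 → E
Pitch: G - 3 semitones, spelled as an E → E
= E


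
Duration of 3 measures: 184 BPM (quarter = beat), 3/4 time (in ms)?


Reasoning:
Quarter-note beat duration = 60000 / 184 ms
Beats per measure (3/4) = 3
One measure = 3 × 60000 / 184 = 180000 / 184 ms
3 measures = 3 × 180000 / 184 = 540000 / 184
= 2934.8 ms


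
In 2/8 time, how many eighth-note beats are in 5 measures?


Solution.
Time signature 2/8: the bottom number 8 means the eighth note gets one count
The top number 2 means 2 eighth-note beats per measure
Total = 2 × 5 measures
= 10 eighth-note beats


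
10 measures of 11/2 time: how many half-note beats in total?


Let's work it out.
Time signature 11/2: the bottom number 2 means the half note gets one count
The top number 11 means 11 half-note beats per measure
Total = 11 × 10 measures
= 110 half-note beats


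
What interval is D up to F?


Let's work it out.
Letter names: D → F spans 3 letter names → a 3rd
Semitones: D → F = 3 half-steps
A 3rd of 3 semitones is a minor 3rd
= minor 3rd


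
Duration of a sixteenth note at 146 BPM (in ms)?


Working:
One quarter-note beat = 60000 / BPM = 60000 / 146 ms
Sixteenth note = 1/4 × quarter note
Duration = 1/4 × 60000 / 146 = 15000 / 146
= 102.7 ms


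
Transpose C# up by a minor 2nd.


Let's work it out.
minor 2nd: 2 letter names, 1 semitones
Letter: C + 1 → D
Pitch: C# + 1 semitones, spelled as a D → D
= D


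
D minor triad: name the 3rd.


Working:
Minor triad = root + minor 3rd (3 semitones) + perfect 5th (7 semitones)
A triad on D stacks thirds, so the chord tones use letter names D-F-A
Root: D
Minor 3rd above D: F
Perfect 5th above D: A
The 3rd = F


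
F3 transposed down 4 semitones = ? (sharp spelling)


F3: chromatic position 5 in octave 3 → absolute = 3×12 + 5 = 41
Transpose down 4: 41 - 4 = 37
37 = 3×12 + 1 → C# in octave 3
Result = C#3


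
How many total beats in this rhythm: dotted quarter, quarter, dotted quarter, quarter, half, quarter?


Beat values:
  dotted quarter = 1.5 beats
  quarter = 1 beat
  dotted quarter = 1.5 beats
  quarter = 1 beat
  half = 2 beats
  quarter = 1 beat
Sum = 1.5 + 1 + 1.5 + 1 + 2 + 1
= 8 beats


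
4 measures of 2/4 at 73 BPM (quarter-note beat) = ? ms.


Quarter-note beat duration = 60000 / 73 ms
Beats per measure (2/4) = 2
One measure = 2 × 60000 / 73 = 120000 / 73 ms
4 measures = 4 × 120000 / 73 = 480000 / 73
= 6575.3 ms


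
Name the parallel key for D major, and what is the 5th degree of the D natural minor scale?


Working:
Parallel keys share the same tonic but differ in mode
D major → parallel is D minor
D natural minor scale: D E F G A Bb C
= D minor; 5th degree = A


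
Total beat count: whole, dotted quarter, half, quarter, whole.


Let's work it out.
Beat values:
  whole = 4 beats
  dotted quarter = 1.5 beats
  half = 2 beats
  quarter = 1 beat
  whole = 4 beats
Sum = 4 + 1.5 + 2 + 1 + 4
= 12.5 beats


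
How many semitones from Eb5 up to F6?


Step by step:
Absolute semitone position = octave×12 + chromatic position
Eb5: 5×12 + 3 = 63
F6: 6×12 + 5 = 77
Difference = 77 - 63 = 14
= 14 semitones


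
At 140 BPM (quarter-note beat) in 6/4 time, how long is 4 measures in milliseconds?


Reasoning:
Quarter-note beat duration = 60000 / 140 ms
Beats per measure (6/4) = 6
One measure = 6 × 60000 / 140 = 360000 / 140 ms
4 measures = 4 × 360000 / 140 = 1440000 / 140
= 10285.7 ms


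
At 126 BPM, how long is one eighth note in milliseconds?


Working:
One quarter-note beat = 60000 / BPM = 60000 / 126 ms
Eighth note = 1/2 × quarter note
Duration = 1/2 × 60000 / 126 = 30000 / 126
= 238.1 ms


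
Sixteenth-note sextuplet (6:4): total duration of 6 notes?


Let's work it out.
Sextuplet: 6 notes occupy the space of 4 sixteenth notes
Space = 4 × 1/4 = 1 beat
Each sextuplet note = 1 / 6 = 1/6 beats
6 notes = 6 × 1/6 = 1
= 1 beat


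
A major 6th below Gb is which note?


Let's work it out.
A 6th spans 6 letter names, so from G we land on B
A major 6th = 9 semitones below Gb
Spell B at that pitch: Bbb
= Bbb


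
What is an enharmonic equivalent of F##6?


Reasoning:
Enharmonic notes sound the same pitch but are spelled with different letter names
F## and G name the same pitch class
= G6


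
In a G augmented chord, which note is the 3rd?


Reasoning:
Augmented triad = root + major 3rd (4 semitones) + augmented 5th (8 semitones)
A triad on G stacks thirds, so the chord tones use letter names G-B-D
Root: G
Major 3rd above G: B
Augmented 5th above G: D#
The 3rd = B


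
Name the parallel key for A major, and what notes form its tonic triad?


Step by step:
Parallel keys share the same tonic but differ in mode
A major → parallel is A minor
Tonic triad of A minor = A C E
= A minor; triad = A C E


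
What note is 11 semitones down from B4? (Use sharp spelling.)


Let's work it out.
B4: chromatic position 11 in octave 4 → absolute = 4×12 + 11 = 59
Transpose down 11: 59 - 11 = 48
48 = 4×12 + 0 → C in octave 4
Result = C4


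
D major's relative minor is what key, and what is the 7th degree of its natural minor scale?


The relative minor shares the major's key signature and starts on its 6th degree
6th degree = a major 6th above the tonic; a major 6th above D is B
→ relative minor of D major is B minor
B natural minor scale: B C# D E F# G A
= B minor; 7th degree = A


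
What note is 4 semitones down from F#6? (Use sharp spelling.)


Solution.
F#6: chromatic position 6 in octave 6 → absolute = 6×12 + 6 = 78
Transpose down 4: 78 - 4 = 74
74 = 6×12 + 2 → D in octave 6
Result = D6


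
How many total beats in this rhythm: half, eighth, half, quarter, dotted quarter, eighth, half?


Working:
Beat values:
  half = 2 beats
  eighth = 0.5 beats
  half = 2 beats
  quarter = 1 beat
  dotted quarter = 1.5 beats
  eighth = 0.5 beats
  half = 2 beats
Sum = 2 + 0.5 + 2 + 1 + 1.5 + 0.5 + 2
= 9.5 beats


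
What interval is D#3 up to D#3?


Letter names: D → D spans 1 letter name → a unison
Semitones: D#3 → D#3 = 0 half-steps
A unison of 0 semitones is a perfect unison
= perfect unison


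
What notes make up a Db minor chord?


Minor triad = root + minor 3rd (3 semitones) + perfect 5th (7 semitones)
A triad on Db stacks thirds, so the chord tones use letter names D-F-A
Root: Db
Minor 3rd above Db: Fb
Perfect 5th above Db: Ab
Chord = Db Fb Ab


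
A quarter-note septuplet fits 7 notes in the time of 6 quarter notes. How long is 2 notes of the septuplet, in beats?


Septuplet: 7 notes occupy the space of 6 quarter notes
Space = 6 × 1 = 6 beats
Each septuplet note = 6 / 7 = 6/7 beats
2 notes = 2 × 6/7 = 12/7
= 12/7 beats


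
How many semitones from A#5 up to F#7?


Reasoning:
Absolute semitone position = octave×12 + chromatic position
A#5: 5×12 + 10 = 70
F#7: 7×12 + 6 = 90
Difference = 90 - 70 = 20
= 20 semitones


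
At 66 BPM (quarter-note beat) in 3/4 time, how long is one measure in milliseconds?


Let's work it out.
Quarter-note beat duration = 60000 / 66 ms
Beats per measure (3/4) = 3
One measure = 3 × 60000 / 66 = 180000 / 66 ms
= 2727.3 ms


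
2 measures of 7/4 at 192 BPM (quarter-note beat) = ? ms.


Quarter-note beat duration = 60000 / 192 ms
Beats per measure (7/4) = 7
One measure = 7 × 60000 / 192 = 420000 / 192 ms
2 measures = 2 × 420000 / 192 = 840000 / 192
= 4375.0 ms


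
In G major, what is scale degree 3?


Major scale pattern: W-W-H-W-W-W-H (2-2-1-2-2-2-1 semitones)
Starting from G:
  G + 2 semitones → A
  A + 2 semitones → B
  B + 1 semitone → C
  C + 2 semitones → D
  D + 2 semitones → E
  E + 2 semitones → F#
  F# + 1 semitone → G
Scale: G A B C D E F#
Degree 3 = B


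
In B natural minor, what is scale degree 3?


Let's work it out.
Natural minor scale pattern: W-H-W-W-H-W-W (2-1-2-2-1-2-2 semitones)
Starting from B:
  B + 2 semitones → C#
  C# + 1 semitone → D
  D + 2 semitones → E
  E + 2 semitones → F#
  F# + 1 semitone → G
  G + 2 semitones → A
  A + 2 semitones → B
Scale: B C# D E F# G A
Degree 3 = D


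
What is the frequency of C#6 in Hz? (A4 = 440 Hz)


Reasoning:
f = 440 × 2^(n/12) where n = semitones from A4
C#6: 16 semitones from A4
f = 440 × 2^(16/12)
f = 1108.73 Hz


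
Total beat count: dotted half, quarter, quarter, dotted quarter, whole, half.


Let's work it out.
Beat values:
  dotted half = 3 beats
  quarter = 1 beat
  quarter = 1 beat
  dotted quarter = 1.5 beats
  whole = 4 beats
  half = 2 beats
Sum = 3 + 1 + 1 + 1.5 + 4 + 2
= 12.5 beats


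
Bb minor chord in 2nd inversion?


Working:
Root position: Bb Db F
2nd inversion: move root and 3rd up an octave
Bass note: F
Notes (bottom to top) = F Bb Db


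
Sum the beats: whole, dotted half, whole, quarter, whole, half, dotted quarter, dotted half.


Beat values:
  whole = 4 beats
  dotted half = 3 beats
  whole = 4 beats
  quarter = 1 beat
  whole = 4 beats
  half = 2 beats
  dotted quarter = 1.5 beats
  dotted half = 3 beats
Sum = 4 + 3 + 4 + 1 + 4 + 2 + 1.5 + 3
= 22.5 beats


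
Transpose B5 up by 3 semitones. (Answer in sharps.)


B5: chromatic position 11 in octave 5 → absolute = 5×12 + 11 = 71
Transpose up 3: 71 + 3 = 74
74 = 6×12 + 2 → D in octave 6
Result = D6


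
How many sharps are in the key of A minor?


Step by step:
Sharp minor keys follow the circle of fifths: A(0), E(1), B(2), F#(3), C#(4), G#(5), D#(6), A#(7)
A minor has 0 sharps
= 0 sharps


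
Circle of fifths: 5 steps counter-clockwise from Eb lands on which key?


Reasoning:
Each counter-clockwise step moves down a perfect 5th (= up a perfect 4th)
From Eb: Eb → Ab → Db → F#/Gb → B → E
= E


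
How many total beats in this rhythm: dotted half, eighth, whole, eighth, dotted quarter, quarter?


Working:
Beat values:
  dotted half = 3 beats
  eighth = 0.5 beats
  whole = 4 beats
  eighth = 0.5 beats
  dotted quarter = 1.5 beats
  quarter = 1 beat
Sum = 3 + 0.5 + 4 + 0.5 + 1.5 + 1
= 10.5 beats


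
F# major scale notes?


Major scale pattern: W-W-H-W-W-W-H (2-2-1-2-2-2-1 semitones)
Starting from F#:
  F# + 2 semitones → G#
  G# + 2 semitones → A#
  A# + 1 semitone → B
  B + 2 semitones → C#
  C# + 2 semitones → D#
  D# + 2 semitones → E#
  E# + 1 semitone → F#
Scale = F# G# A# B C# D# E#


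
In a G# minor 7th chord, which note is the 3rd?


Reasoning:
Minor 7th chord = root + minor 3rd + perfect 5th + minor 7th
Seventh chords stack in thirds, so the letter names are G-B-D-F
Root: G#
Minor 3rd above G#: B
Perfect 5th above G#: D#
Minor 7th above G#: F#
The 3rd = B


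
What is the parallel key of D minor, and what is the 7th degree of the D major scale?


Let's work it out.
Parallel keys share the same tonic but differ in mode
D minor → parallel is D major
D major scale: D E F# G A B C#
= D major; 7th degree = C#


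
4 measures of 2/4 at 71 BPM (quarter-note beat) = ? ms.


Quarter-note beat duration = 60000 / 71 ms
Beats per measure (2/4) = 2
One measure = 2 × 60000 / 71 = 120000 / 71 ms
4 measures = 4 × 120000 / 71 = 480000 / 71
= 6760.6 ms


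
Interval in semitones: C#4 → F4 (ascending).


Working:
Absolute semitone position = octave×12 + chromatic position
C#4: 4×12 + 1 = 49
F4: 4×12 + 5 = 53
Difference = 53 - 49 = 4
= 4 semitones


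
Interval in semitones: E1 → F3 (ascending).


Solution.
Absolute semitone position = octave×12 + chromatic position
E1: 1×12 + 4 = 16
F3: 3×12 + 5 = 41
Difference = 41 - 16 = 25
= 25 semitones


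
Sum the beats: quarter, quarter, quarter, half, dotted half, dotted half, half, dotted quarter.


Reasoning:
Beat values:
  quarter = 1 beat
  quarter = 1 beat
  quarter = 1 beat
  half = 2 beats
  dotted half = 3 beats
  dotted half = 3 beats
  half = 2 beats
  dotted quarter = 1.5 beats
Sum = 1 + 1 + 1 + 2 + 3 + 3 + 2 + 1.5
= 14.5 beats


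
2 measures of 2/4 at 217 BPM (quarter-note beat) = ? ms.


Working:
Quarter-note beat duration = 60000 / 217 ms
Beats per measure (2/4) = 2
One measure = 2 × 60000 / 217 = 120000 / 217 ms
2 measures = 2 × 120000 / 217 = 240000 / 217
= 1106.0 ms


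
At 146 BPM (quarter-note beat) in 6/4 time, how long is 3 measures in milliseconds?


Quarter-note beat duration = 60000 / 146 ms
Beats per measure (6/4) = 6
One measure = 6 × 60000 / 146 = 360000 / 146 ms
3 measures = 3 × 360000 / 146 = 1080000 / 146
= 7397.3 ms


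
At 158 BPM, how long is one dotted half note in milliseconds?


One quarter-note beat = 60000 / BPM = 60000 / 158 ms
Dotted half note = 3 × quarter note
Duration = 3 × 60000 / 158 = 180000 / 158
= 1139.2 ms


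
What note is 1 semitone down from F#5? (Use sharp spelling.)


Working:
F#5: chromatic position 6 in octave 5 → absolute = 5×12 + 6 = 66
Transpose down 1: 66 - 1 = 65
65 = 5×12 + 5 → F in octave 5
Result = F5


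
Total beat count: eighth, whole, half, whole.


Reasoning:
Beat values:
  eighth = 0.5 beats
  whole = 4 beats
  half = 2 beats
  whole = 4 beats
Sum = 0.5 + 4 + 2 + 4
= 10.5 beats


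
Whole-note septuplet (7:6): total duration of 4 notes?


Reasoning:
Septuplet: 7 notes occupy the space of 6 whole notes
Space = 6 × 4 = 24 beats
Each septuplet note = 24 / 7 = 24/7 beats
4 notes = 4 × 24/7 = 96/7
= 96/7 beats


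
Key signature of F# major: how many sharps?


Sharp major keys follow the circle of fifths: C(0), G(1), D(2), A(3), E(4), B(5), F#(6), C#(7)
F# major has 6 sharps
Order of sharps: F# C# G# D# A# E# B# → first 6: F#, C#, G#, D#, A#, E#
= 6 sharps


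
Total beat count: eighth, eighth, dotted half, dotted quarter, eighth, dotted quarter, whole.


Step by step:
Beat values:
  eighth = 0.5 beats
  eighth = 0.5 beats
  dotted half = 3 beats
  dotted quarter = 1.5 beats
  eighth = 0.5 beats
  dotted quarter = 1.5 beats
  whole = 4 beats
Sum = 0.5 + 0.5 + 3 + 1.5 + 0.5 + 1.5 + 4
= 11.5 beats


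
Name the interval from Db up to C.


Let's work it out.
Letter names: D → C spans 7 letter names → a 7th
Semitones: Db → C = 11 half-steps
A 7th of 11 semitones is a major 7th
= major 7th


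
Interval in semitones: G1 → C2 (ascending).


Let's work it out.
Absolute semitone position = octave×12 + chromatic position
G1: 1×12 + 7 = 19
C2: 2×12 + 0 = 24
Difference = 24 - 19 = 5
= 5 semitones


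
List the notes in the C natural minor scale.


Solution.
Natural minor scale pattern: W-H-W-W-H-W-W (2-1-2-2-1-2-2 semitones)
Starting from C:
  C + 2 semitones → D
  D + 1 semitone → Eb
  Eb + 2 semitones → F
  F + 2 semitones → G
  G + 1 semitone → Ab
  Ab + 2 semitones → Bb
  Bb + 2 semitones → C
Scale = C D Eb F G Ab Bb


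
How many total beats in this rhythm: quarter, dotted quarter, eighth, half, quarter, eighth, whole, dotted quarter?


Beat values:
  quarter = 1 beat
  dotted quarter = 1.5 beats
  eighth = 0.5 beats
  half = 2 beats
  quarter = 1 beat
  eighth = 0.5 beats
  whole = 4 beats
  dotted quarter = 1.5 beats
Sum = 1 + 1.5 + 0.5 + 2 + 1 + 0.5 + 4 + 1.5
= 12 beats


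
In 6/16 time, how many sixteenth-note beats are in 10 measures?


Working:
Time signature 6/16: the bottom number 16 means the sixteenth note gets one count
The top number 6 means 6 sixteenth-note beats per measure
Total = 6 × 10 measures
= 60 sixteenth-note beats


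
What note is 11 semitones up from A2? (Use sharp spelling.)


Solution.
A2: chromatic position 9 in octave 2 → absolute = 2×12 + 9 = 33
Transpose up 11: 33 + 11 = 44
44 = 3×12 + 8 → G# in octave 3
Result = G#3


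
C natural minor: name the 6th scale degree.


Step by step:
Natural minor scale pattern: W-H-W-W-H-W-W (2-1-2-2-1-2-2 semitones)
Starting from C:
  C + 2 semitones → D
  D + 1 semitone → Eb
  Eb + 2 semitones → F
  F + 2 semitones → G
  G + 1 semitone → Ab
  Ab + 2 semitones → Bb
  Bb + 2 semitones → C
Scale: C D Eb F G Ab Bb
Degree 6 = Ab


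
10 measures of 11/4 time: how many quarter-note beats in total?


Solution.
Time signature 11/4: the bottom number 4 means the quarter note gets one count
The top number 11 means 11 quarter-note beats per measure
Total = 11 × 10 measures
= 110 quarter-note beats


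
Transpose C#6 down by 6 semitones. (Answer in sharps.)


C#6: chromatic position 1 in octave 6 → absolute = 6×12 + 1 = 73
Transpose down 6: 73 - 6 = 67
67 = 5×12 + 7 → G in octave 5
Result = G5


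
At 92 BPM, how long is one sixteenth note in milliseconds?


One quarter-note beat = 60000 / BPM = 60000 / 92 ms
Sixteenth note = 1/4 × quarter note
Duration = 1/4 × 60000 / 92 = 15000 / 92
= 163.0 ms


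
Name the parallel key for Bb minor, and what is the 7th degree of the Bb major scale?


Parallel keys share the same tonic but differ in mode
Bb minor → parallel is Bb major
Bb major scale: Bb C D Eb F G A
= Bb major; 7th degree = A


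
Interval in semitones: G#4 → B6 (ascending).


Absolute semitone position = octave×12 + chromatic position
G#4: 4×12 + 8 = 56
B6: 6×12 + 11 = 83
Difference = 83 - 56 = 27
= 27 semitones


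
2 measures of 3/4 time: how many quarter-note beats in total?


Time signature 3/4: the bottom number 4 means the quarter note gets one count
The top number 3 means 3 quarter-note beats per measure
Total = 3 × 2 measures
= 6 quarter-note beats


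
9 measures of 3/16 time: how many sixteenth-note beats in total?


Reasoning:
Time signature 3/16: the bottom number 16 means the sixteenth note gets one count
The top number 3 means 3 sixteenth-note beats per measure
Total = 3 × 9 measures
= 27 sixteenth-note beats


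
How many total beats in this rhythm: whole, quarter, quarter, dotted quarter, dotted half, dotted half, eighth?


Working:
Beat values:
  whole = 4 beats
  quarter = 1 beat
  quarter = 1 beat
  dotted quarter = 1.5 beats
  dotted half = 3 beats
  dotted half = 3 beats
  eighth = 0.5 beats
Sum = 4 + 1 + 1 + 1.5 + 3 + 3 + 0.5
= 14 beats


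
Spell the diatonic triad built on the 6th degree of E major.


Let's work it out.
E major scale: E F# G# A B C# D#
Diatonic triad on degree 6 stacks scale notes 6, 1, 3: C# E G#
C#→E = 3 semitones; C#→G# = 7 semitones → minor triad
= C# E G# (minor)


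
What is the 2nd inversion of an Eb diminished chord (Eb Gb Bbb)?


Reasoning:
Root position: Eb Gb Bbb
2nd inversion: move root and 3rd up an octave
Bass note: Bbb
Notes (bottom to top) = Bbb Eb Gb


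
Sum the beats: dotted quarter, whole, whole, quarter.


Working:
Beat values:
  dotted quarter = 1.5 beats
  whole = 4 beats
  whole = 4 beats
  quarter = 1 beat
Sum = 1.5 + 4 + 4 + 1
= 10.5 beats


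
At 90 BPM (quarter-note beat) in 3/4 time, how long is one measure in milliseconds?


Quarter-note beat duration = 60000 / 90 ms
Beats per measure (3/4) = 3
One measure = 3 × 60000 / 90 = 180000 / 90 ms
= 2000.0 ms


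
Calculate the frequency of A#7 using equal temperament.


f = 440 × 2^(n/12) where n = semitones from A4
A#7: 37 semitones from A4
f = 440 × 2^(37/12)
f = 3729.31 Hz


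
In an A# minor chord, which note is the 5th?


Reasoning:
Minor triad = root + minor 3rd (3 semitones) + perfect 5th (7 semitones)
A triad on A# stacks thirds, so the chord tones use letter names A-C-E
Root: A#
Minor 3rd above A#: C#
Perfect 5th above A#: E#
The 5th = E#


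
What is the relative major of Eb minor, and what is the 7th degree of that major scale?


Step by step:
The relative major shares the key signature and is a minor 3rd above the minor tonic
A minor 3rd above Eb is Gb
→ relative major of Eb minor is Gb major
Gb major scale: Gb Ab Bb Cb Db Eb F
= Gb major; 7th degree = F


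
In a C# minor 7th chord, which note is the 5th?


Reasoning:
Minor 7th chord = root + minor 3rd + perfect 5th + minor 7th
Seventh chords stack in thirds, so the letter names are C-E-G-B
Root: C#
Minor 3rd above C#: E
Perfect 5th above C#: G#
Minor 7th above C#: B
The 5th = G#


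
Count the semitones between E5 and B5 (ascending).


Let's work it out.
Absolute semitone position = octave×12 + chromatic position
E5: 5×12 + 4 = 64
B5: 5×12 + 11 = 71
Difference = 71 - 64 = 7
= 7 semitones


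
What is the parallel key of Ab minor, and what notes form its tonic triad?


Let's work it out.
Parallel keys share the same tonic but differ in mode
Ab minor → parallel is Ab major
Tonic triad of Ab major = Ab C Eb
= Ab major; triad = Ab C Eb


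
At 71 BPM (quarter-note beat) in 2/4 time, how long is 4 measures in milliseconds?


Let's work it out.
Quarter-note beat duration = 60000 / 71 ms
Beats per measure (2/4) = 2
One measure = 2 × 60000 / 71 = 120000 / 71 ms
4 measures = 4 × 120000 / 71 = 480000 / 71
= 6760.6 ms


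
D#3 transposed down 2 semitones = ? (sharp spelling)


D#3: chromatic position 3 in octave 3 → absolute = 3×12 + 3 = 39
Transpose down 2: 39 - 2 = 37
37 = 3×12 + 1 → C# in octave 3
Result = C#3


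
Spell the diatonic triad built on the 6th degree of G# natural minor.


G# natural minor scale: G# A# B C# D# E F#
Diatonic triad on degree 6 stacks scale notes 6, 1, 3: E G# B
E→G# = 4 semitones; E→B = 7 semitones → major triad
= E G# B (major)


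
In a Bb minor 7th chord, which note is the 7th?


Reasoning:
Minor 7th chord = root + minor 3rd + perfect 5th + minor 7th
Seventh chords stack in thirds, so the letter names are B-D-F-A
Root: Bb
Minor 3rd above Bb: Db
Perfect 5th above Bb: F
Minor 7th above Bb: Ab
The 7th = Ab


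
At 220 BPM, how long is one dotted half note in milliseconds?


One quarter-note beat = 60000 / BPM = 60000 / 220 ms
Dotted half note = 3 × quarter note
Duration = 3 × 60000 / 220 = 180000 / 220
= 818.2 ms


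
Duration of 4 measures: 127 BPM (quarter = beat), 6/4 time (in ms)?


Solution.
Quarter-note beat duration = 60000 / 127 ms
Beats per measure (6/4) = 6
One measure = 6 × 60000 / 127 = 360000 / 127 ms
4 measures = 4 × 360000 / 127 = 1440000 / 127
= 11338.6 ms


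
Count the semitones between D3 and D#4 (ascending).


Solution.
Absolute semitone position = octave×12 + chromatic position
D3: 3×12 + 2 = 38
D#4: 4×12 + 3 = 51
Difference = 51 - 38 = 13
= 13 semitones


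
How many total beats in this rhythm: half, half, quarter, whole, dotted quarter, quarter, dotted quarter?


Beat values:
  half = 2 beats
  half = 2 beats
  quarter = 1 beat
  whole = 4 beats
  dotted quarter = 1.5 beats
  quarter = 1 beat
  dotted quarter = 1.5 beats
Sum = 2 + 2 + 1 + 4 + 1.5 + 1 + 1.5
= 13 beats


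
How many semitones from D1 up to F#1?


Absolute semitone position = octave×12 + chromatic position
D1: 1×12 + 2 = 14
F#1: 1×12 + 6 = 18
Difference = 18 - 14 = 4
= 4 semitones


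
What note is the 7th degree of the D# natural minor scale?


Working:
Natural minor scale pattern: W-H-W-W-H-W-W (2-1-2-2-1-2-2 semitones)
Starting from D#:
  D# + 2 semitones → E#
  E# + 1 semitone → F#
  F# + 2 semitones → G#
  G# + 2 semitones → A#
  A# + 1 semitone → B
  B + 2 semitones → C#
  C# + 2 semitones → D#
Scale: D# E# F# G# A# B C#
Degree 7 = C#


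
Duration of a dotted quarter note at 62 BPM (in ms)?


Let's work it out.
One quarter-note beat = 60000 / BPM = 60000 / 62 ms
Dotted quarter note = 3/2 × quarter note
Duration = 3/2 × 60000 / 62 = 90000 / 62
= 1451.6 ms


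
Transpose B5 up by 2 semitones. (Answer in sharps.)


Let's work it out.
B5: chromatic position 11 in octave 5 → absolute = 5×12 + 11 = 71
Transpose up 2: 71 + 2 = 73
73 = 6×12 + 1 → C# in octave 6
Result = C#6


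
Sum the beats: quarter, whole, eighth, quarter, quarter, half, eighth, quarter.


Let's work it out.
Beat values:
  quarter = 1 beat
  whole = 4 beats
  eighth = 0.5 beats
  quarter = 1 beat
  quarter = 1 beat
  half = 2 beats
  eighth = 0.5 beats
  quarter = 1 beat
Sum = 1 + 4 + 0.5 + 1 + 1 + 2 + 0.5 + 1
= 11 beats


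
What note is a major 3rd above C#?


Step by step:
A 3rd spans 3 letter names, so from C we land on E
A major 3rd = 4 semitones above C#
Spell E at that pitch: E#
= E#


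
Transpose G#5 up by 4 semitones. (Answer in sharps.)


G#5: chromatic position 8 in octave 5 → absolute = 5×12 + 8 = 68
Transpose up 4: 68 + 4 = 72
72 = 6×12 + 0 → C in octave 6
Result = C6


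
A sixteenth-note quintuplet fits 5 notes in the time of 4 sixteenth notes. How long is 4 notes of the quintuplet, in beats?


Reasoning:
Quintuplet: 5 notes occupy the space of 4 sixteenth notes
Space = 4 × 1/4 = 1 beat
Each quintuplet note = 1 / 5 = 1/5 beats
4 notes = 4 × 1/5 = 4/5
= 4/5 beats


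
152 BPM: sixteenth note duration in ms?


Step by step:
One quarter-note beat = 60000 / BPM = 60000 / 152 ms
Sixteenth note = 1/4 × quarter note
Duration = 1/4 × 60000 / 152 = 15000 / 152
= 98.7 ms


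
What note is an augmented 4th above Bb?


A 4th spans 4 letter names, so from B we land on E
An augmented 4th = 6 semitones above Bb
Spell E at that pitch: E
= E


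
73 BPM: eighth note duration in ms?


One quarter-note beat = 60000 / BPM = 60000 / 73 ms
Eighth note = 1/2 × quarter note
Duration = 1/2 × 60000 / 73 = 30000 / 73
= 411.0 ms


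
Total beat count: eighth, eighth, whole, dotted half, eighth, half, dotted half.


Beat values:
  eighth = 0.5 beats
  eighth = 0.5 beats
  whole = 4 beats
  dotted half = 3 beats
  eighth = 0.5 beats
  half = 2 beats
  dotted half = 3 beats
Sum = 0.5 + 0.5 + 4 + 3 + 0.5 + 2 + 3
= 13.5 beats


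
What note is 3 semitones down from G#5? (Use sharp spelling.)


Working:
G#5: chromatic position 8 in octave 5 → absolute = 5×12 + 8 = 68
Transpose down 3: 68 - 3 = 65
65 = 5×12 + 5 → F in octave 5
Result = F5


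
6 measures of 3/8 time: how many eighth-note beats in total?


Working:
Time signature 3/8: the bottom number 8 means the eighth note gets one count
The top number 3 means 3 eighth-note beats per measure
Total = 3 × 6 measures
= 18 eighth-note beats


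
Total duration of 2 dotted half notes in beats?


Let's work it out.
Base half note = 2 beats
Dot 1 adds half the previous value: +1
One dotted half = 2 + 1 = 3
2 of them = 2 × 3 = 6
= 6 beats


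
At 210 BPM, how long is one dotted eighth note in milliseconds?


Reasoning:
One quarter-note beat = 60000 / BPM = 60000 / 210 ms
Dotted eighth note = 3/4 × quarter note
Duration = 3/4 × 60000 / 210 = 45000 / 210
= 214.3 ms


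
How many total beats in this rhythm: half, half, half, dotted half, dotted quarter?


Beat values:
  half = 2 beats
  half = 2 beats
  half = 2 beats
  dotted half = 3 beats
  dotted quarter = 1.5 beats
Sum = 2 + 2 + 2 + 3 + 1.5
= 10.5 beats


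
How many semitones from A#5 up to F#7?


Solution.
Absolute semitone position = octave×12 + chromatic position
A#5: 5×12 + 10 = 70
F#7: 7×12 + 6 = 90
Difference = 90 - 70 = 20
= 20 semitones


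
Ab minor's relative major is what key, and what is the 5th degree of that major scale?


Step by step:
The relative major shares the key signature and is a minor 3rd above the minor tonic
A minor 3rd above Ab is Cb
→ relative major of Ab minor is Cb major
Cb major scale: Cb Db Eb Fb Gb Ab Bb
= Cb major; 5th degree = Gb


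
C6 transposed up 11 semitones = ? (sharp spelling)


C6: chromatic position 0 in octave 6 → absolute = 6×12 + 0 = 72
Transpose up 11: 72 + 11 = 83
83 = 6×12 + 11 → B in octave 6
Result = B6


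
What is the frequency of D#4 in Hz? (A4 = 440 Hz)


Solution.
f = 440 × 2^(n/12) where n = semitones from A4
D#4: -6 semitones from A4
f = 440 × 2^(-6/12)
f = 311.13 Hz


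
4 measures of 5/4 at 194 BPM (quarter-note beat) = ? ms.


Solution.
Quarter-note beat duration = 60000 / 194 ms
Beats per measure (5/4) = 5
One measure = 5 × 60000 / 194 = 300000 / 194 ms
4 measures = 4 × 300000 / 194 = 1200000 / 194
= 6185.6 ms


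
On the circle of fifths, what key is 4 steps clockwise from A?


Each clockwise step on the circle of fifths moves up a perfect 5th
From A: A → E → B → F#/Gb → Db
= Db


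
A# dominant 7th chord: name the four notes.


Dominant 7th chord = root + major 3rd + perfect 5th + minor 7th
Seventh chords stack in thirds, so the letter names are A-C-E-G
Root: A#
Major 3rd above A#: C##
Perfect 5th above A#: E#
Minor 7th above A#: G#
Chord = A# C## E# G#


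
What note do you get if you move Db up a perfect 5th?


Working:
perfect 5th: 5 letter names, 7 semitones
Letter: D + 4 → A
Pitch: Db + 7 semitones, spelled as an A → Ab
= Ab


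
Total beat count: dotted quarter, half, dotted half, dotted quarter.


Let's work it out.
Beat values:
  dotted quarter = 1.5 beats
  half = 2 beats
  dotted half = 3 beats
  dotted quarter = 1.5 beats
Sum = 1.5 + 2 + 3 + 1.5
= 8 beats


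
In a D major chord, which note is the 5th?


Step by step:
Major triad = root + major 3rd (4 semitones) + perfect 5th (7 semitones)
A triad on D stacks thirds, so the chord tones use letter names D-F-A
Root: D
Major 3rd above D: F#
Perfect 5th above D: A
The 5th = A


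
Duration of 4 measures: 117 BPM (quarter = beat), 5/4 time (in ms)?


Step by step:
Quarter-note beat duration = 60000 / 117 ms
Beats per measure (5/4) = 5
One measure = 5 × 60000 / 117 = 300000 / 117 ms
4 measures = 4 × 300000 / 117 = 1200000 / 117
= 10256.4 ms


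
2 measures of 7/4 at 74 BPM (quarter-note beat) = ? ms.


Reasoning:
Quarter-note beat duration = 60000 / 74 ms
Beats per measure (7/4) = 7
One measure = 7 × 60000 / 74 = 420000 / 74 ms
2 measures = 2 × 420000 / 74 = 840000 / 74
= 11351.4 ms


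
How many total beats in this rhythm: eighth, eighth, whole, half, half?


Reasoning:
Beat values:
  eighth = 0.5 beats
  eighth = 0.5 beats
  whole = 4 beats
  half = 2 beats
  half = 2 beats
Sum = 0.5 + 0.5 + 4 + 2 + 2
= 9 beats


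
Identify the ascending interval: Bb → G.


Working:
Letter names: B → G spans 6 letter names → a 6th
Semitones: Bb → G = 9 half-steps
A 6th of 9 semitones is a major 6th
= major 6th
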